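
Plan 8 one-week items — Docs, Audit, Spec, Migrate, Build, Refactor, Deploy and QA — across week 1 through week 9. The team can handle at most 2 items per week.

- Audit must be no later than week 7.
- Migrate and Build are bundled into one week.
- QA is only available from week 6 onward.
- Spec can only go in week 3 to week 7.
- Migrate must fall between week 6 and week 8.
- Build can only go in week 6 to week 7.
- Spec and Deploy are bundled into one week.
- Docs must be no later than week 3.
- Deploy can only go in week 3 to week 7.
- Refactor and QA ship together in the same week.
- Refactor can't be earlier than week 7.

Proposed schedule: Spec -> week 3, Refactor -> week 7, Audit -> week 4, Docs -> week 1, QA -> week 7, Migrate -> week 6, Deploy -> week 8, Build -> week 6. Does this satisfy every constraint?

No — it violates: Deploy can only go in week 3 to week 7

Refactor and QA ship together in the same week — holds.
Audit must be no later than week 7 — holds.
Deploy can only go in week 3 to week 7 — violated.
Migrate and Build are bundled into one week — holds.
Spec can only go in week 3 to week 7 — holds.
Build can only go in week 6 to week 7 — holds.
Docs must be no later than week 3 — holds.
Spec and Deploy are bundled into one week — violated.
Migrate must fall between week 6 and week 8 — holds.
QA is only available from week 6 onward — holds.
Refactor can't be earlier than week 7 — holds.
The team can handle at most 2 items per week — holds.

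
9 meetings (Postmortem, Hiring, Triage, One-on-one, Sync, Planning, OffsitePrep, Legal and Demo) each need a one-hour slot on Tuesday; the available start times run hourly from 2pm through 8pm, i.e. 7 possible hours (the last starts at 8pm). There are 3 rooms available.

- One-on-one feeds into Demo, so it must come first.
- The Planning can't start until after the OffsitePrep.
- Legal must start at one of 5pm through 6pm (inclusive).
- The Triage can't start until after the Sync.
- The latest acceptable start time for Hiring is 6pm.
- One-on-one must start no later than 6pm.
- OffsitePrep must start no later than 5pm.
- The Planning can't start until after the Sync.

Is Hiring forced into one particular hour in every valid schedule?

Hiring can be 2pm (e.g. OffsitePrep=2pm; Sync=3pm; Postmortem=3pm; Triage=4pm; Demo=3pm; Planning=4pm; Legal=5pm; One-on-one=2pm; Hiring=2pm) or 3pm (e.g. OffsitePrep -> 2pm; Planning -> 3pm; One-on-one -> 2pm; Postmortem -> 4pm; Legal -> 5pm; Triage -> 3pm; Demo -> 4pm; Sync -> 2pm; Hiring -> 3pm).

No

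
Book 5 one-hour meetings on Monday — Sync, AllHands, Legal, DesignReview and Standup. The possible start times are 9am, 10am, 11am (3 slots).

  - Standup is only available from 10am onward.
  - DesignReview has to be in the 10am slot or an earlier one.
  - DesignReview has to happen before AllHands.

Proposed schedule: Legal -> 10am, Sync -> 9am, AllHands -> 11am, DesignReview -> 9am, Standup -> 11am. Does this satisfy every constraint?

DesignReview has to happen before AllHands — holds.
DesignReview has to be in the 10am slot or an earlier one — holds.
Standup is only available from 10am onward — holds.

Valid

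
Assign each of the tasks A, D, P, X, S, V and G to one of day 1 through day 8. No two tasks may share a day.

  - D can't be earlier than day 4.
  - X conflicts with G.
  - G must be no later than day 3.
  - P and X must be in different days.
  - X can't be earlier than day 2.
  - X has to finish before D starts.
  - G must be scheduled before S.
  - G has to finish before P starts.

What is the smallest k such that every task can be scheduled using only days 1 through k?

7

The precedence chain requires at least 2 distinct days.
With at most 1 per day and 7 tasks, at least 7 days are needed.
D can't be placed before day 4, so the schedule must run through at least day 4.
7 works (last occupied day: day 7): for example X=day 2, G=day 1, A=day 6, S=day 5, D=day 4, V=day 7, P=day 3.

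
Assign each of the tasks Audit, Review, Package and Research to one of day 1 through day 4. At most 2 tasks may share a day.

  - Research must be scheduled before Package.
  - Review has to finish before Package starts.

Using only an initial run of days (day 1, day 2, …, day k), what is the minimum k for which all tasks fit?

2 days

The precedence chain requires at least 2 distinct days.
With at most 2 per day and 4 tasks, at least 2 days are needed.
2 works (last occupied day: day 2): for example Audit -> day 2; Research -> day 1; Review -> day 1; Package -> day 2.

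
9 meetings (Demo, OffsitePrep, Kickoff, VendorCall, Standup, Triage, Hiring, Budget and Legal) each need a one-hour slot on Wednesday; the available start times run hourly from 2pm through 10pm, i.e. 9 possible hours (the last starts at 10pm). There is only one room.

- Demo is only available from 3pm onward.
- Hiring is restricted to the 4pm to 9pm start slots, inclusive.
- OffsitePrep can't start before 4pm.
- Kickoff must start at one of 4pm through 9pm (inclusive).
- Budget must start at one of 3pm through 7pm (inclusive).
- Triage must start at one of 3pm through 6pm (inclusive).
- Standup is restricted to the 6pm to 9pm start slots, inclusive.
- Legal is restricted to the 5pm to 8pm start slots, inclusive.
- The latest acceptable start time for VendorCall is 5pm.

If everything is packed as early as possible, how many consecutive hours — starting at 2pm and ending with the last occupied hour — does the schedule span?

With at most 1 per hour and 9 meetings, at least 9 hours are needed.
Standup can't be placed before 6pm — that is hour 5 counting from 2pm — so the schedule must run through at least 5 hours.
9 works (last occupied hour: 10pm): for example OffsitePrep in 9pm; VendorCall in 2pm; Demo in 10pm; Hiring in 8pm; Budget in 4pm; Standup in 6pm; Legal in 5pm; Triage in 3pm; Kickoff in 7pm.

9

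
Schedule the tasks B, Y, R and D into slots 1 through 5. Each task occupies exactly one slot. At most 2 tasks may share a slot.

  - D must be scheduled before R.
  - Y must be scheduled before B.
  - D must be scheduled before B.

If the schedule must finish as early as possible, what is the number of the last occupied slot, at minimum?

The precedence chain requires at least 2 distinct slots.
With at most 2 per slot and 4 tasks, at least 2 slots are needed.
2 works (last occupied slot: 2): for example Y in 1, R in 2, B in 2, D in 1.

slot 2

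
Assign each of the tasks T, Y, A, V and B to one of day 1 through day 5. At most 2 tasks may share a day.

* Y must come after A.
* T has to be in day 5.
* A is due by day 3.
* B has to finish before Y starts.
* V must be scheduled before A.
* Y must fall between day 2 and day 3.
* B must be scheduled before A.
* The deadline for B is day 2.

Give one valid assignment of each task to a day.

A -> day 2; V -> day 1; T -> day 5; Y -> day 3; B -> day 1

Checking: B(day 1) before A(day 2); V(day 1) before A(day 2); A(day 2) before Y(day 3); B(day 1) before Y(day 3); Y=day 3 in [day 2,day 3]; T=day 5 in [day 5,day 5]; A=day 2 in [day 1,day 3]; B=day 1 in [day 1,day 2]; max 2 per day (cap 2).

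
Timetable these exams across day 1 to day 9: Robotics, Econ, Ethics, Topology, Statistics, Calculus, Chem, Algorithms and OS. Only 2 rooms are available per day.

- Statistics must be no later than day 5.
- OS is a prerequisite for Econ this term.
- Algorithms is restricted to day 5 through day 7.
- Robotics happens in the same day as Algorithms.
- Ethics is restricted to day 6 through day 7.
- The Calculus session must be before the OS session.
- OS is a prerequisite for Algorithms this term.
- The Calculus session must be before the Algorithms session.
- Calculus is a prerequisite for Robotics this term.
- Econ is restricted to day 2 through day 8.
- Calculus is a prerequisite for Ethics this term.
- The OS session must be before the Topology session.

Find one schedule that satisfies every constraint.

Topology in day 3, Chem in day 2, Robotics in day 5, Calculus in day 1, Algorithms in day 5, OS in day 2, Econ in day 3, Statistics in day 1, Ethics in day 6

Checking: OS(day 2) before Topology(day 3); OS(day 2) before Algorithms(day 5); Calculus(day 1) before Ethics(day 6); Calculus(day 1) before Algorithms(day 5); Calculus(day 1) before OS(day 2); Calculus(day 1) before Robotics(day 5); OS(day 2) before Econ(day 3); Robotics = Algorithms = day 5; Statistics=day 1 in [day 1,day 5]; Algorithms=day 5 in [day 5,day 7]; Econ=day 3 in [day 2,day 8]; Ethics=day 6 in [day 6,day 7]; max 2 per day (cap 2).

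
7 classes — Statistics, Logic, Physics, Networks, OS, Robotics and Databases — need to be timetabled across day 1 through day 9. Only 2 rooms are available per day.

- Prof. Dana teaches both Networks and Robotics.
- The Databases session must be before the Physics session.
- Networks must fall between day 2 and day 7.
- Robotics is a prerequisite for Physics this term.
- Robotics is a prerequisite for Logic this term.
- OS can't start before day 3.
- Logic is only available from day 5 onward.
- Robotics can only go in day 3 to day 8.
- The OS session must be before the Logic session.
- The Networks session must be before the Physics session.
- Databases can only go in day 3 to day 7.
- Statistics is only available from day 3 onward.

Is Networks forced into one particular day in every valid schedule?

Networks can be day 2 (e.g. Networks in day 2; Databases in day 3; OS in day 4; Logic in day 5; Physics in day 5; Robotics in day 3; Statistics in day 4) or day 3 (e.g. Databases in day 3; OS in day 4; Robotics in day 4; Physics in day 6; Statistics in day 5; Networks in day 3; Logic in day 5).

No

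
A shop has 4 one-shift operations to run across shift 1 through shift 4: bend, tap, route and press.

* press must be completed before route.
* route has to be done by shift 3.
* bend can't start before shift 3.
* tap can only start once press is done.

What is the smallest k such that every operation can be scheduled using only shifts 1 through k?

The precedence chain requires at least 2 distinct shifts.
bend can't be placed before shift 3, so the schedule must run through at least shift 3.
3 works (last occupied shift: shift 3): for example tap=shift 2, bend=shift 3, route=shift 2, press=shift 1.

3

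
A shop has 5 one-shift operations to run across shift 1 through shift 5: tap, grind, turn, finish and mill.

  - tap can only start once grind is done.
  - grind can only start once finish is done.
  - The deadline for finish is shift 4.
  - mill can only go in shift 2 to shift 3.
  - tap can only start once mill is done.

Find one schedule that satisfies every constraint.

tap=shift 3; mill=shift 2; grind=shift 2; turn=shift 1; finish=shift 1

Checking: mill(shift 2) before tap(shift 3); grind(shift 2) before tap(shift 3); finish(shift 1) before grind(shift 2); finish=shift 1 in [shift 1,shift 4]; mill=shift 2 in [shift 2,shift 3].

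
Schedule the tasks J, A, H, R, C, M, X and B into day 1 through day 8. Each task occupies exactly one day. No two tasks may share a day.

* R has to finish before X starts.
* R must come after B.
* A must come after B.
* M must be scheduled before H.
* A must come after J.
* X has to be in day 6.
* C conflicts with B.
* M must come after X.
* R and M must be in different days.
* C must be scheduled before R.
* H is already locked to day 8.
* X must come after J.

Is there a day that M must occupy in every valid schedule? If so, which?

X is fixed at day 6 and must come before M, so M is at least day 7.
H is fixed at day 8 and must come after M, so M is at most day 7.
So M must be day 7.

day 7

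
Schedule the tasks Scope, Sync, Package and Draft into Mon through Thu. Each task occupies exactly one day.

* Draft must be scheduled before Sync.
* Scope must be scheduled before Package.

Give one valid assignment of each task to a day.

Package in Tue; Scope in Mon; Sync in Tue; Draft in Mon

Checking: Draft(Mon) before Sync(Tue); Scope(Mon) before Package(Tue).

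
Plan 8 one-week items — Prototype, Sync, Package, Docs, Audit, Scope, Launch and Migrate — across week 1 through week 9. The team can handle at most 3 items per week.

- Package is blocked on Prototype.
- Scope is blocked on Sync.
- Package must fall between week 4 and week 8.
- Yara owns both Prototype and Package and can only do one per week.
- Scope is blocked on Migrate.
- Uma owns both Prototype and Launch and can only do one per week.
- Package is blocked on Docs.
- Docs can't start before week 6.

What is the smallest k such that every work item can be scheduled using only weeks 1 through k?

The precedence chain requires at least 2 distinct weeks.
With at most 3 per week and 8 work items, at least 3 weeks are needed.
Propagating the time windows through the other constraints, Package can't land before week 7, so the schedule must run through at least week 7.
7 works (last occupied week: week 7): for example Package -> week 7, Prototype -> week 1, Sync -> week 1, Scope -> week 2, Launch -> week 2, Docs -> week 6, Migrate -> week 1, Audit -> week 2.

7 weeks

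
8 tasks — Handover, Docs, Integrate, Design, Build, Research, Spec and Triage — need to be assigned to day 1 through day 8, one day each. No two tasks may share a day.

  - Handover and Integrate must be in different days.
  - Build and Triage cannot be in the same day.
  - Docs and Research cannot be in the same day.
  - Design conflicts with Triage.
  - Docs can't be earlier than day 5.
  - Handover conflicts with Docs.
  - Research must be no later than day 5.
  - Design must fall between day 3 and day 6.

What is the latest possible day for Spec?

Spec at day 8 is achievable: Integrate -> day 4; Spec -> day 8; Design -> day 3; Triage -> day 7; Build -> day 6; Handover -> day 2; Research -> day 1; Docs -> day 5.

day 8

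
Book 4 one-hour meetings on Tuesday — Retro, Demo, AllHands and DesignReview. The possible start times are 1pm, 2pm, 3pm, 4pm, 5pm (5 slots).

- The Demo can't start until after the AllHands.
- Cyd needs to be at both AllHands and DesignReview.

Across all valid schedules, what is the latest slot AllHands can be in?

4pm

Downstream work caps AllHands at 4pm.
AllHands at 4pm is achievable: Retro in 1pm; Demo in 5pm; DesignReview in 1pm; AllHands in 4pm.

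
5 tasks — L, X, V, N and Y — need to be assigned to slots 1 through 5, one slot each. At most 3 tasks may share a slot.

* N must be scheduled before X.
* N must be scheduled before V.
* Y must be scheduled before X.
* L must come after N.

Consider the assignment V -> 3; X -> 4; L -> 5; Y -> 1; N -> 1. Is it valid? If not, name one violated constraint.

Yes, all constraints hold

Y must be scheduled before X — holds.
N must be scheduled before X — holds.
L must come after N — holds.
At most 3 tasks may share a slot — holds.
N must be scheduled before V — holds.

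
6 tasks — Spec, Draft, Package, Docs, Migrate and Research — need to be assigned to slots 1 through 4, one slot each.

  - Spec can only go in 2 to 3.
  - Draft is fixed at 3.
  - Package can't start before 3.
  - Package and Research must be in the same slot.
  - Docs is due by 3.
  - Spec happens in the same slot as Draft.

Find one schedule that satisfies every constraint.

Spec -> 3, Migrate -> 1, Draft -> 3, Docs -> 1, Research -> 3, Package -> 3

Checking: Spec = Draft = 3; Package = Research = 3; Spec=3 in [2,3]; Package=3 in [3,4]; Docs=1 in [1,3]; Draft=3 in [3,3].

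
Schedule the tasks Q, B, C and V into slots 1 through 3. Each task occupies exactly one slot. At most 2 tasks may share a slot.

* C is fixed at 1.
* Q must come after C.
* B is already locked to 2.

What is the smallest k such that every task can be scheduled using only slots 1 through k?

The precedence chain requires at least 2 distinct slots.
With at most 2 per slot and 4 tasks, at least 2 slots are needed.
2 works (last occupied slot: 2): for example B in 2; C in 1; Q in 2; V in 1.

2 slots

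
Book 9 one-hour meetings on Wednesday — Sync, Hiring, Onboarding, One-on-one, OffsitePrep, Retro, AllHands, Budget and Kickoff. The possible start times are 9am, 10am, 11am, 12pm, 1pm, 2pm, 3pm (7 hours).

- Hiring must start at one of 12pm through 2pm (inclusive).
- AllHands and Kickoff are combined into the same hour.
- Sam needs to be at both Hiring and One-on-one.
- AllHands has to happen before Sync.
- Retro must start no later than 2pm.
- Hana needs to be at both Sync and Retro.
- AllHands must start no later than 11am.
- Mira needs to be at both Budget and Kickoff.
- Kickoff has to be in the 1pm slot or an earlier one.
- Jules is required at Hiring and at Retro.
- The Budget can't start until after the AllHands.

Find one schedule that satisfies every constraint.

Hiring -> 12pm, One-on-one -> 9am, OffsitePrep -> 9am, Sync -> 10am, Kickoff -> 9am, Retro -> 9am, AllHands -> 9am, Budget -> 10am, Onboarding -> 9am

Checking: AllHands(9am) before Sync(10am); AllHands(9am) before Budget(10am); Hiring(12pm) != One-on-one(9am); Sync(10am) != Retro(9am); Budget(10am) != Kickoff(9am); Hiring(12pm) != Retro(9am); AllHands = Kickoff = 9am; AllHands=9am in [9am,11am]; Hiring=12pm in [12pm,2pm]; Kickoff=9am in [9am,1pm]; Retro=9am in [9am,2pm].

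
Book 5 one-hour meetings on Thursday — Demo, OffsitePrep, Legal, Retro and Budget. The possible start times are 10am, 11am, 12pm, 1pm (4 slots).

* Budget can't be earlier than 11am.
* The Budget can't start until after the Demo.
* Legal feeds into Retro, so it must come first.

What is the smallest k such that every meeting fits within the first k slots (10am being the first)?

2 slots

The precedence chain requires at least 2 distinct slots.
2 works (last occupied slot: 11am): for example Retro -> 11am, Legal -> 10am, Budget -> 11am, OffsitePrep -> 10am, Demo -> 10am.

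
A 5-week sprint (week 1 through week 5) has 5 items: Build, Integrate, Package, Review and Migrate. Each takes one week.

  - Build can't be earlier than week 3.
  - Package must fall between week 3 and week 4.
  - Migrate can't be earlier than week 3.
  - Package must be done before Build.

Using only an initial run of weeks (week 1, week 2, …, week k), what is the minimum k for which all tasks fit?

4

The precedence chain requires at least 2 distinct weeks.
Propagating the time windows through the other constraints, Build can't land before week 4, so the schedule must run through at least week 4.
4 works (last occupied week: week 4): for example Integrate -> week 1, Migrate -> week 3, Package -> week 3, Build -> week 4, Review -> week 1.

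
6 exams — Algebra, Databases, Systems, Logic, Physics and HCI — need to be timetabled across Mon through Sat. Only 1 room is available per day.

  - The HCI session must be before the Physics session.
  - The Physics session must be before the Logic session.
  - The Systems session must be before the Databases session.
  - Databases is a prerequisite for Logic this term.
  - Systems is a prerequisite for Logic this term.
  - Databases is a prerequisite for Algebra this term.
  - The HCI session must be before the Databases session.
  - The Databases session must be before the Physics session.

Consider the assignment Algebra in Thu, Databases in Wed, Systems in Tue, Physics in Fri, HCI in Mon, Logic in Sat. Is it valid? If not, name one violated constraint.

Yes

The HCI session must be before the Physics session — holds.
The Physics session must be before the Logic session — holds.
Databases is a prerequisite for Logic this term — holds.
Systems is a prerequisite for Logic this term — holds.
The Systems session must be before the Databases session — holds.
The Databases session must be before the Physics session — holds.
The HCI session must be before the Databases session — holds.
Databases is a prerequisite for Algebra this term — holds.
Only 1 room is available per day — holds.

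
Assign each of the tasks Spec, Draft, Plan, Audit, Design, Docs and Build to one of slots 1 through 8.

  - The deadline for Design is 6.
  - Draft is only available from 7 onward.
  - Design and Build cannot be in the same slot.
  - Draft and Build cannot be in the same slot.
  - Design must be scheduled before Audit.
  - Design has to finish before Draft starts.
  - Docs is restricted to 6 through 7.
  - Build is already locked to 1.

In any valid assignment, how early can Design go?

2

Design's own window allows nothing later than 6.
Design at 2 is achievable: Build=1; Design=2; Docs=6; Draft=7; Audit=3; Plan=1; Spec=1.
Nothing earlier works — the conflict constraints rule out every slot before 2.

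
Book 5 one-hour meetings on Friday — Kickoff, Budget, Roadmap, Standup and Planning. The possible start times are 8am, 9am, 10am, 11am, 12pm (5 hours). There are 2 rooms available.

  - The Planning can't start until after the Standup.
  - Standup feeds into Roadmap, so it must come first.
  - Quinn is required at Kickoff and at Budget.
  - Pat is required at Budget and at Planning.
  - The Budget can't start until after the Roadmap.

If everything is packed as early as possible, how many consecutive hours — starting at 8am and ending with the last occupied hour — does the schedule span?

3

The precedence chain requires at least 3 distinct hours.
With at most 2 per hour and 5 meetings, at least 3 hours are needed.
3 works (last occupied hour: 10am): for example Kickoff in 8am; Budget in 10am; Standup in 8am; Planning in 9am; Roadmap in 9am.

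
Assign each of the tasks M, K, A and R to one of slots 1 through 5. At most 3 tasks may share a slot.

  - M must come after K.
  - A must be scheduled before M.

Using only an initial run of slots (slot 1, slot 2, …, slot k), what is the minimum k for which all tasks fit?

The precedence chain requires at least 2 distinct slots.
With at most 3 per slot and 4 tasks, at least 2 slots are needed.
2 works (last occupied slot: 2): for example A=1, R=1, M=2, K=1.

2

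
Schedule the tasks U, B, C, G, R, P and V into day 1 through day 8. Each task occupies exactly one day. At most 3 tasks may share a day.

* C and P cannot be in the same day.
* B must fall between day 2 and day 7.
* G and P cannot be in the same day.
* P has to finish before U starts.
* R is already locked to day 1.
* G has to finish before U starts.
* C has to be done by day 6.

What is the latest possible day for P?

day 7

Downstream work caps P at day 7.
P at day 7 is achievable: V=day 2, R=day 1, P=day 7, C=day 1, U=day 8, B=day 2, G=day 1.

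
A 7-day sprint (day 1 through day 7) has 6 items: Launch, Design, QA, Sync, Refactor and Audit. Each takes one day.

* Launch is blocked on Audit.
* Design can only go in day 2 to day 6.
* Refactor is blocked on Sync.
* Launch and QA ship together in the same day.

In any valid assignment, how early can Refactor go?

day 2

Precedence pushes Refactor to at least day 2.
Refactor at day 2 is achievable: Refactor -> day 2; Launch -> day 2; Sync -> day 1; Design -> day 2; QA -> day 2; Audit -> day 1.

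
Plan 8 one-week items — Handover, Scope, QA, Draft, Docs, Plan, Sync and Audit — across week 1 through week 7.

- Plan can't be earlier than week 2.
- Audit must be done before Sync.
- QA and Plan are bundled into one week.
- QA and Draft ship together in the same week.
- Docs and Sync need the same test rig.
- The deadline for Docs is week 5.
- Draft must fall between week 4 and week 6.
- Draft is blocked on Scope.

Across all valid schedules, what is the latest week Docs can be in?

week 5

Docs's own window allows nothing later than week 5.
Docs at week 5 is achievable: Audit -> week 1; QA -> week 4; Plan -> week 4; Docs -> week 5; Draft -> week 4; Scope -> week 1; Sync -> week 2; Handover -> week 1.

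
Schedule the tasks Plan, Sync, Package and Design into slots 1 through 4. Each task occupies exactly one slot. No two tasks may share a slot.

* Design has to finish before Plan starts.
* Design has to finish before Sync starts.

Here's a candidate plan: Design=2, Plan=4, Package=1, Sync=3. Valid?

Design has to finish before Sync starts — holds.
No two tasks may share a slot — holds.
Design has to finish before Plan starts — holds.

Yes, all constraints hold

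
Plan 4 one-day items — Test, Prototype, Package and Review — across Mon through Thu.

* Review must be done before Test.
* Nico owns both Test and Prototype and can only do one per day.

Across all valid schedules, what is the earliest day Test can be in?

Precedence pushes Test to at least Tue.
Test at Tue is achievable: Prototype=Mon, Package=Mon, Review=Mon, Test=Tue.

Tue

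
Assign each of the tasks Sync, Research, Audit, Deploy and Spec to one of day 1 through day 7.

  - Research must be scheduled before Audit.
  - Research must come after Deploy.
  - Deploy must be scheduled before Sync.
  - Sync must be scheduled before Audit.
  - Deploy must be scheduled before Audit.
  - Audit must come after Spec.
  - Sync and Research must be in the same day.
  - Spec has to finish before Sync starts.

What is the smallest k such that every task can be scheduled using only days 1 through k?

3

The precedence chain requires at least 3 distinct days.
3 works (last occupied day: day 3): for example Deploy in day 1; Research in day 2; Sync in day 2; Spec in day 1; Audit in day 3.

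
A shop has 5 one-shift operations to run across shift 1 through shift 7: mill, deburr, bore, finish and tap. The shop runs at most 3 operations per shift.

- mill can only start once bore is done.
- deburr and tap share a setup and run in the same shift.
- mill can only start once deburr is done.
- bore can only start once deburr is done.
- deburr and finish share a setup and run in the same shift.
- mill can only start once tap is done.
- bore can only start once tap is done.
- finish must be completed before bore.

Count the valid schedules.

35

Splitting on mill: it can be shift 3 (1), shift 4 (3), shift 5 (6), shift 6 (10), shift 7 (15). Listing each branch's schedules as (deburr, bore, finish, tap) by shift number:
mill=shift 3: (1,2,1,1) — 1.
mill=shift 4: (1,2,1,1) (1,3,1,1) (2,3,2,2) — 3.
mill=shift 5: (1,2,1,1) (1,3,1,1) (1,4,1,1) (2,3,2,2) (2,4,2,2) (3,4,3,3) — 6.
mill=shift 6: (1,2,1,1) (1,3,1,1) (1,4,1,1) (1,5,1,1) (2,3,2,2) (2,4,2,2) (2,5,2,2) (3,4,3,3) (3,5,3,3) (4,5,4,4) — 10.
mill=shift 7: (1,2,1,1) (1,3,1,1) (1,4,1,1) (1,5,1,1) (1,6,1,1) (2,3,2,2) (2,4,2,2) (2,5,2,2) (2,6,2,2) (3,4,3,3) (3,5,3,3) (3,6,3,3) (4,5,4,4) (4,6,4,4) (5,6,5,5) — 15.
Summing: 1 + 3 + 6 + 10 + 15 = 35.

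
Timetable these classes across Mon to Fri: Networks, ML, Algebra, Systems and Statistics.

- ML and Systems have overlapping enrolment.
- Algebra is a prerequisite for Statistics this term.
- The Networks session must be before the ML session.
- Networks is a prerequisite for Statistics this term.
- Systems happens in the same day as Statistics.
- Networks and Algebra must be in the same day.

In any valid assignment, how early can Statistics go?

Tue

Precedence pushes Statistics to at least Tue.
Statistics at Tue is achievable: Networks=Mon, Statistics=Tue, Algebra=Mon, ML=Wed, Systems=Tue.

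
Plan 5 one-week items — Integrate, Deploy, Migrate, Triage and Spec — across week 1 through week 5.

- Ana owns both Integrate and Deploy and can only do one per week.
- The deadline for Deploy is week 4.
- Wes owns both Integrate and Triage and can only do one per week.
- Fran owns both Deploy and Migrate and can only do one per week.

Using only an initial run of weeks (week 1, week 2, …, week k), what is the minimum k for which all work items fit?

Could 1 week be enough, i.e. nothing placed later than week 1? No: Triage can't share with Integrate (week 1) → nothing is left.
So 1 week is not enough.
2 works (last occupied week: week 2): for example Deploy -> week 2, Migrate -> week 1, Triage -> week 2, Spec -> week 1, Integrate -> week 1.

2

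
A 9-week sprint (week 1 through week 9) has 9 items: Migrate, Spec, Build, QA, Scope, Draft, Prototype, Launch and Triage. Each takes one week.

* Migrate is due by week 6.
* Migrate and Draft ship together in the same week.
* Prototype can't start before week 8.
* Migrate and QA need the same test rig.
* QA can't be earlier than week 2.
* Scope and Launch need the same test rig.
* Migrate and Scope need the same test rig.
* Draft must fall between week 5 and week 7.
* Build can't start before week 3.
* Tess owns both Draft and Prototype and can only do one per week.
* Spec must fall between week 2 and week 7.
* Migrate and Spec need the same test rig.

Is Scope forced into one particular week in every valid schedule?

Scope can be week 1 (e.g. Launch in week 2; Scope in week 1; Build in week 3; Migrate in week 5; QA in week 2; Spec in week 2; Prototype in week 8; Triage in week 1; Draft in week 5) or week 2 (e.g. Migrate in week 5, Build in week 3, Scope in week 2, Triage in week 1, Launch in week 1, Prototype in week 8, Draft in week 5, QA in week 2, Spec in week 2).

No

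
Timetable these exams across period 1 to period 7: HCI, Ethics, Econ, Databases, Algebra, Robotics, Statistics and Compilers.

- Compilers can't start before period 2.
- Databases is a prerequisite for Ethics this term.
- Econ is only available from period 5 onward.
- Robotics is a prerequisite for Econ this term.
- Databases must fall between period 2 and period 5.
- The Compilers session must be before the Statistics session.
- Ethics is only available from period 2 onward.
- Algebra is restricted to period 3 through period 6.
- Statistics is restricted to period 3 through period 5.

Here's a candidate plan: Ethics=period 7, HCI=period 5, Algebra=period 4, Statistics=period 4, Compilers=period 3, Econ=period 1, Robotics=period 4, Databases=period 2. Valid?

No — it violates: Econ is only available from period 5 onward

The Compilers session must be before the Statistics session — holds.
Compilers can't start before period 2 — holds.
Algebra is restricted to period 3 through period 6 — holds.
Robotics is a prerequisite for Econ this term — violated.
Statistics is restricted to period 3 through period 5 — holds.
Ethics is only available from period 2 onward — holds.
Databases must fall between period 2 and period 5 — holds.
Databases is a prerequisite for Ethics this term — holds.
Econ is only available from period 5 onward — violated.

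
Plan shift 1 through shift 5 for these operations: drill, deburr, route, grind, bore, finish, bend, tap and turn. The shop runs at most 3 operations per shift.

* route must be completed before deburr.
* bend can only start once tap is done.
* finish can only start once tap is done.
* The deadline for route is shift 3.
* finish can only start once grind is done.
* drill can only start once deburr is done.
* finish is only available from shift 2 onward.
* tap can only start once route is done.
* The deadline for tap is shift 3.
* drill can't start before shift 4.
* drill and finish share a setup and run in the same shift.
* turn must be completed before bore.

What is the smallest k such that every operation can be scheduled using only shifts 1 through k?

4

The precedence chain requires at least 3 distinct shifts.
With at most 3 per shift and 9 operations, at least 3 shifts are needed.
drill can't be placed before shift 4, so the schedule must run through at least shift 4.
4 works (last occupied shift: shift 4): for example bore in shift 2, drill in shift 4, bend in shift 3, tap in shift 2, finish in shift 4, deburr in shift 2, grind in shift 1, route in shift 1, turn in shift 1.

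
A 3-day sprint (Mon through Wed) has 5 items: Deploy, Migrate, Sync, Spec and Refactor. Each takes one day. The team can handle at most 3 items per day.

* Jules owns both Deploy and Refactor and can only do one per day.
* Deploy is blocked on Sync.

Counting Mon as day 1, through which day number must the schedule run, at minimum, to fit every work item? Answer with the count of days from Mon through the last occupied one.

2

The precedence chain requires at least 2 distinct days.
With at most 3 per day and 5 work items, at least 2 days are needed.
2 works (last occupied day: Tue): for example Migrate -> Mon, Refactor -> Mon, Spec -> Tue, Deploy -> Tue, Sync -> Mon.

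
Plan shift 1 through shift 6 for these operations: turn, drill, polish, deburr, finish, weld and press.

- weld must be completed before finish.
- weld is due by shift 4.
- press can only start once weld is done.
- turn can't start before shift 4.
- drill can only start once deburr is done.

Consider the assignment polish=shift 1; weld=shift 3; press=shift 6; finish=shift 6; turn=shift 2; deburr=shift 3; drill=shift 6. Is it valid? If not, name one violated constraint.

No — it violates: turn can't start before shift 4

weld must be completed before finish — holds.
drill can only start once deburr is done — holds.
weld is due by shift 4 — holds.
press can only start once weld is done — holds.
turn can't start before shift 4 — violated.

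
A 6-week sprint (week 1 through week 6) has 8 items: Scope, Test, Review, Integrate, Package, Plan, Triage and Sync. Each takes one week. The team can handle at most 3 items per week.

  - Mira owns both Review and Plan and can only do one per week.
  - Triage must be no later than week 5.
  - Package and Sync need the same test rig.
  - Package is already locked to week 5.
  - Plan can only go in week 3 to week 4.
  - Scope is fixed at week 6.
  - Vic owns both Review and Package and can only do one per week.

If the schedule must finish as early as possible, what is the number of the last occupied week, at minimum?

With at most 3 per week and 8 tasks, at least 3 weeks are needed.
Scope can't be placed before week 6, so the schedule must run through at least week 6.
6 works (last occupied week: week 6): for example Integrate in week 2, Package in week 5, Test in week 1, Scope in week 6, Plan in week 3, Review in week 1, Triage in week 1, Sync in week 2.

6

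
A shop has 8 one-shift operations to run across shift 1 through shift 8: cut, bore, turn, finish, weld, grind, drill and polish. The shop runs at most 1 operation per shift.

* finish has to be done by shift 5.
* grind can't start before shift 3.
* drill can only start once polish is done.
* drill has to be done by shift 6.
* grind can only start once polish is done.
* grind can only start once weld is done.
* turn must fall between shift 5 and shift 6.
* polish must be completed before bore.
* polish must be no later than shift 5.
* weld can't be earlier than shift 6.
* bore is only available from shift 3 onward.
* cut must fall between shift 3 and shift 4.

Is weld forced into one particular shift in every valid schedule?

weld can be shift 6 (e.g. finish in shift 2; grind in shift 7; cut in shift 3; weld in shift 6; turn in shift 5; drill in shift 4; polish in shift 1; bore in shift 8) or shift 7 (e.g. bore=shift 4, turn=shift 5, grind=shift 8, cut=shift 3, weld=shift 7, polish=shift 1, finish=shift 2, drill=shift 6).

No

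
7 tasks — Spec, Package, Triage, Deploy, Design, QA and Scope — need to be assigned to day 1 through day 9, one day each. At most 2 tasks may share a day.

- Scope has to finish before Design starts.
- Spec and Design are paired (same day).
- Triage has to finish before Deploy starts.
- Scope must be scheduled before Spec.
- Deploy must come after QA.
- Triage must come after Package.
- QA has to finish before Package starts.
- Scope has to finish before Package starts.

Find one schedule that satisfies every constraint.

Scope in day 1; Deploy in day 4; Design in day 5; Triage in day 3; QA in day 1; Spec in day 5; Package in day 2

Checking: QA(day 1) before Deploy(day 4); Scope(day 1) before Design(day 5); Package(day 2) before Triage(day 3); Triage(day 3) before Deploy(day 4); QA(day 1) before Package(day 2); Scope(day 1) before Package(day 2); Scope(day 1) before Spec(day 5); Spec = Design = day 5; max 2 per day (cap 2).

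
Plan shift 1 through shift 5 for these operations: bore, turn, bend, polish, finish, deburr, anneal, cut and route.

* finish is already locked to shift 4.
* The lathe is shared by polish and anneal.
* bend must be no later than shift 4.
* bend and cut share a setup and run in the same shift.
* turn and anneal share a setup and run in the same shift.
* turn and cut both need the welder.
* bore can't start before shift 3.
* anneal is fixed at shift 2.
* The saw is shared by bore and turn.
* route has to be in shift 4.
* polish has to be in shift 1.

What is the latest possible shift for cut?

shift 4

Cut must be in the same shift as bend, which can't be after shift 4, so cut is at most shift 4.
cut at shift 4 is achievable: deburr=shift 1; anneal=shift 2; polish=shift 1; route=shift 4; turn=shift 2; bore=shift 3; finish=shift 4; cut=shift 4; bend=shift 4.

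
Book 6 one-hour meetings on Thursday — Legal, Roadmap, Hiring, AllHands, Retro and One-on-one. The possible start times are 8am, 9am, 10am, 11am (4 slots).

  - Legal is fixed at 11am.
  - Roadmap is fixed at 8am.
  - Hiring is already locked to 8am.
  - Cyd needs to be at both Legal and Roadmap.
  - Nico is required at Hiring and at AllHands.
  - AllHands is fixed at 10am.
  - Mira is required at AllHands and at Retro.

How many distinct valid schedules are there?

12

Splitting on Retro: it can be 8am (4), 9am (4), 11am (4). Listing each branch's schedules as (Legal, Roadmap, Hiring, AllHands, One-on-one):
Retro=8am: (11am,8am,8am,10am,8am) (11am,8am,8am,10am,9am) (11am,8am,8am,10am,10am) (11am,8am,8am,10am,11am) — 4.
Retro=9am: (11am,8am,8am,10am,8am) (11am,8am,8am,10am,9am) (11am,8am,8am,10am,10am) (11am,8am,8am,10am,11am) — 4.
Retro=11am: (11am,8am,8am,10am,8am) (11am,8am,8am,10am,9am) (11am,8am,8am,10am,10am) (11am,8am,8am,10am,11am) — 4.
Summing: 4 + 4 + 4 = 12.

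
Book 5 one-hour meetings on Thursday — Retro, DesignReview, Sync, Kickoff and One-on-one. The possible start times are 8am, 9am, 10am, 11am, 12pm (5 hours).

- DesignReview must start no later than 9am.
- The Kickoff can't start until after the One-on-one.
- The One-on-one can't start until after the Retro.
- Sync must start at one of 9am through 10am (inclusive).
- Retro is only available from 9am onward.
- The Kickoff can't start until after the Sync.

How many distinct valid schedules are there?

16

Splitting on Retro: it can be 9am (12), 10am (4). Listing each branch's schedules as (DesignReview, Sync, Kickoff, One-on-one):
Retro=9am: (8am,9am,11am,10am) (8am,9am,12pm,10am) (8am,9am,12pm,11am) (8am,10am,11am,10am) (8am,10am,12pm,10am) (8am,10am,12pm,11am) (9am,9am,11am,10am) (9am,9am,12pm,10am) (9am,9am,12pm,11am) (9am,10am,11am,10am) (9am,10am,12pm,10am) (9am,10am,12pm,11am) — 12.
Retro=10am: (8am,9am,12pm,11am) (8am,10am,12pm,11am) (9am,9am,12pm,11am) (9am,10am,12pm,11am) — 4.
Summing: 12 + 4 = 16.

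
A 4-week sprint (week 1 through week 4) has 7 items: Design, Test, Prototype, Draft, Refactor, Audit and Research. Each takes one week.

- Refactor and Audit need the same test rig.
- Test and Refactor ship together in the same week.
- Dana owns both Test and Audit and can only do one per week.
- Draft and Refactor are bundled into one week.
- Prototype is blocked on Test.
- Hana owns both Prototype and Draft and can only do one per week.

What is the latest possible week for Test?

week 3

Downstream work caps Test at week 3.
Test at week 3 is achievable: Prototype in week 4; Draft in week 3; Design in week 1; Research in week 1; Audit in week 1; Test in week 3; Refactor in week 3.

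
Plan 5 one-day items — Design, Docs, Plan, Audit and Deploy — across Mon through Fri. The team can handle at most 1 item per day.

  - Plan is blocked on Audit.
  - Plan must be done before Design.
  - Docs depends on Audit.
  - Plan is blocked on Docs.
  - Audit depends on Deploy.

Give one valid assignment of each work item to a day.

Deploy in Mon, Audit in Tue, Plan in Thu, Design in Fri, Docs in Wed

Checking: Audit(Tue) before Docs(Wed); Deploy(Mon) before Audit(Tue); Docs(Wed) before Plan(Thu); Plan(Thu) before Design(Fri); Audit(Tue) before Plan(Thu); max 1 per day (cap 1).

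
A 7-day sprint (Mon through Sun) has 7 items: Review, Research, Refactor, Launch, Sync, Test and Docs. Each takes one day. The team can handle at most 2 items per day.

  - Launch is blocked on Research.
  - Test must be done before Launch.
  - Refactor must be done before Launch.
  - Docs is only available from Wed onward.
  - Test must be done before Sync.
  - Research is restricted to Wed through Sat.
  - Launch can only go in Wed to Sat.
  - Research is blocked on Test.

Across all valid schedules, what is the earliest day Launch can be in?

Thu

Launch is available from Wed; precedence pushes Launch to at least Thu; Launch's own window allows nothing later than Sat.
Launch at Thu is achievable: Sync -> Tue, Review -> Tue, Launch -> Thu, Research -> Wed, Refactor -> Mon, Docs -> Wed, Test -> Mon.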